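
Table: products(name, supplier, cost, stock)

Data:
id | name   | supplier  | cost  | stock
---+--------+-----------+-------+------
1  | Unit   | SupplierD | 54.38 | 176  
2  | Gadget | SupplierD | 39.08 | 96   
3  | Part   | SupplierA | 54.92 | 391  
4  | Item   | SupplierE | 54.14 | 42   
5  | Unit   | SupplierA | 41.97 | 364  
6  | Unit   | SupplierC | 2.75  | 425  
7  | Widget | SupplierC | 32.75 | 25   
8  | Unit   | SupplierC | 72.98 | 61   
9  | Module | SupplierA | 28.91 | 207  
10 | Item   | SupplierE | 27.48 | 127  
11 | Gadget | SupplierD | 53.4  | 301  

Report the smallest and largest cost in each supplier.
SELECT supplier, MIN(cost), MAX(cost)
FROM products
GROUP BY supplier

Result:
  SupplierA: min=28.91, max=54.92
  SupplierC: min=2.75, max=72.98
  SupplierD: min=39.08, max=54.38
  SupplierE: min=27.48, max=54.14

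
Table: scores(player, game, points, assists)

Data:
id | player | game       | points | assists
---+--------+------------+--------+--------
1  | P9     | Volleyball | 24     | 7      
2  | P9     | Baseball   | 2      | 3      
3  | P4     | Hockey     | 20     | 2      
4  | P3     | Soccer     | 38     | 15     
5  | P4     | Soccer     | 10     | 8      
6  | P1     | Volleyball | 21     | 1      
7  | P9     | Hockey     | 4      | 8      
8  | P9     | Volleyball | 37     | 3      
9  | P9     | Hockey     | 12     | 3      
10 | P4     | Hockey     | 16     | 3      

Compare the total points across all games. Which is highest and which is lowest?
SELECT game, SUM(points)
FROM scores
GROUP BY game
ORDER BY SUM(points)

All groups:
  Baseball: 2
  Soccer: 48
  Hockey: 52
  Volleyball: 82

Highest: Volleyball (82)
Lowest: Baseball (2)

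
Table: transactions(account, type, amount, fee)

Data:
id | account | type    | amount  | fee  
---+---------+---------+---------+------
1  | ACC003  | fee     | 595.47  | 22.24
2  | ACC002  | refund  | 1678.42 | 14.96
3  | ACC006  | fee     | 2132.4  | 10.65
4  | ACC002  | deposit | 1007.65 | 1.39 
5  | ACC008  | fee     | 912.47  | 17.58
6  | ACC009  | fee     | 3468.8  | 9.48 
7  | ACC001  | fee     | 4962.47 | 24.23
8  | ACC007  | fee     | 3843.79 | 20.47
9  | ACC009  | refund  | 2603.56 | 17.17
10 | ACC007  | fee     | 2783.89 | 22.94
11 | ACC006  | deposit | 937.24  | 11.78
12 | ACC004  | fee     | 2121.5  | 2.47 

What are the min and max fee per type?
SELECT type, MIN(fee), MAX(fee)
FROM transactions
GROUP BY type

Result:
  deposit: min=1.39, max=11.78
  fee: min=2.47, max=24.23
  refund: min=14.96, max=17.17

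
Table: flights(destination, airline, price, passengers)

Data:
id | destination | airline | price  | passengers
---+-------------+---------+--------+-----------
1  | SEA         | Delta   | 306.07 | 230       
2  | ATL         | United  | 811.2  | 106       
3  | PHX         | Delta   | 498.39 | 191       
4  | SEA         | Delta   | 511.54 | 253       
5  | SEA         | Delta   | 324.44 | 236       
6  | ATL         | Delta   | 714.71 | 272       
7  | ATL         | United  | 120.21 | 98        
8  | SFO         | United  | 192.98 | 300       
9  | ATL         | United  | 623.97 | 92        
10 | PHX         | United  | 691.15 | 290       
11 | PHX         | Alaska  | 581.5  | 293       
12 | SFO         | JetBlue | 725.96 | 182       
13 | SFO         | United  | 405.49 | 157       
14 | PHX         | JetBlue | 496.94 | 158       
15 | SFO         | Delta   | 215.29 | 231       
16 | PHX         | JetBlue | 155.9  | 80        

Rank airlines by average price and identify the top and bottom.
SELECT airline, AVG(price)
FROM flights
GROUP BY airline
ORDER BY AVG(price)

All groups:
  Delta: 428.41
  JetBlue: 459.60
  United: 474.17
  Alaska: 581.50

Highest: Alaska (581.50)
Lowest: Delta (428.41)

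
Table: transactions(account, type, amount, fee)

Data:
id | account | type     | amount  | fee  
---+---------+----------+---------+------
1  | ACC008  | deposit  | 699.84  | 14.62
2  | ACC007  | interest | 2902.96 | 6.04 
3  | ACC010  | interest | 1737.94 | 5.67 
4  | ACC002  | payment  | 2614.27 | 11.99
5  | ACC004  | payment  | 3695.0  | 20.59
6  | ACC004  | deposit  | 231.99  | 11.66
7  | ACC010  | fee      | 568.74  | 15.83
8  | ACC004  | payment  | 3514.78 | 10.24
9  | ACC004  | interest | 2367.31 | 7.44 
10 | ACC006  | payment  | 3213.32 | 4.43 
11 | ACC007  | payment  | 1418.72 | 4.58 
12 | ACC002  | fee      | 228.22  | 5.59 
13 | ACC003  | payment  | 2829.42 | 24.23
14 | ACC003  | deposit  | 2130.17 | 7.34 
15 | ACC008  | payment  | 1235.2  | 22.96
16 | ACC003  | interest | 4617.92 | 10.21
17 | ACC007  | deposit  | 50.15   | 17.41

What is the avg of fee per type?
SELECT type, AVG(fee) as result
FROM transactions
GROUP BY type

Result:
  deposit: 12.76
  fee: 10.71
  interest: 7.34
  payment: 14.15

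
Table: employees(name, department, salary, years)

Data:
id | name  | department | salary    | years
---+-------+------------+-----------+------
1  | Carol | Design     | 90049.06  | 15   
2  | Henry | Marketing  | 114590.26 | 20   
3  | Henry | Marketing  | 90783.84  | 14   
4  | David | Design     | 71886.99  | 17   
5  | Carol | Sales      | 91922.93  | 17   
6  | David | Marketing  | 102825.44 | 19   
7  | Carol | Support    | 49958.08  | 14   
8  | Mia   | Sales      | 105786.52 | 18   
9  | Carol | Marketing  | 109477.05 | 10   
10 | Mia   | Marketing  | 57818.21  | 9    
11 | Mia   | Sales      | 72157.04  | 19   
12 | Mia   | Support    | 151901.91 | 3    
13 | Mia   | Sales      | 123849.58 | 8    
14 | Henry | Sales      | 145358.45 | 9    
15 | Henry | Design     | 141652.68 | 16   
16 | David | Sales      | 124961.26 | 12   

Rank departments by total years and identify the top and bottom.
SELECT department, SUM(years)
FROM employees
GROUP BY department
ORDER BY SUM(years)

All groups:
  Support: 17
  Design: 48
  Marketing: 72
  Sales: 83

Highest: Sales (83)
Lowest: Support (17)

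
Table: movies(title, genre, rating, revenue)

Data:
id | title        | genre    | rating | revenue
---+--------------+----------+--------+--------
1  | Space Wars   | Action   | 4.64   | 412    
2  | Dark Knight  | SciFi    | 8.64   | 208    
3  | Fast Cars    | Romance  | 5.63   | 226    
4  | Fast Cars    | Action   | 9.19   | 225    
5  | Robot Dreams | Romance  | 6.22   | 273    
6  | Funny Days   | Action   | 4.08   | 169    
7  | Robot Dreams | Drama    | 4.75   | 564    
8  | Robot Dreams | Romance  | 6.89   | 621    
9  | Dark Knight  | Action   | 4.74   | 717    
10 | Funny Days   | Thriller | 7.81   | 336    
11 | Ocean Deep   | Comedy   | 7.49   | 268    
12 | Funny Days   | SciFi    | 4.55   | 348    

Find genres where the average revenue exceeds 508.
SELECT genre, AVG(revenue)
FROM movies
GROUP BY genre
HAVING AVG(revenue) > 508

Result:
  Drama: avg=564.00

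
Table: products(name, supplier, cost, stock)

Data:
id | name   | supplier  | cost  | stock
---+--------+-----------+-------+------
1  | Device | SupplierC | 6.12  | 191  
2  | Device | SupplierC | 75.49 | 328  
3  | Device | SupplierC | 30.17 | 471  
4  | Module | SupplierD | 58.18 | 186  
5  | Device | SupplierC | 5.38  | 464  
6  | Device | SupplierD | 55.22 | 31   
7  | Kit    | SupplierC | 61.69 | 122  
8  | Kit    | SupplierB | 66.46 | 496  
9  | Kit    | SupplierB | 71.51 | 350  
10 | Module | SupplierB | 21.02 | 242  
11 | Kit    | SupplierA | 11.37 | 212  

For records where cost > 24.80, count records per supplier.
SELECT supplier, COUNT(*)
FROM products
WHERE cost > 24.80
GROUP BY supplier

Note: WHERE filters rows before grouping.

Result:
  SupplierB: 2
  SupplierC: 3
  SupplierD: 2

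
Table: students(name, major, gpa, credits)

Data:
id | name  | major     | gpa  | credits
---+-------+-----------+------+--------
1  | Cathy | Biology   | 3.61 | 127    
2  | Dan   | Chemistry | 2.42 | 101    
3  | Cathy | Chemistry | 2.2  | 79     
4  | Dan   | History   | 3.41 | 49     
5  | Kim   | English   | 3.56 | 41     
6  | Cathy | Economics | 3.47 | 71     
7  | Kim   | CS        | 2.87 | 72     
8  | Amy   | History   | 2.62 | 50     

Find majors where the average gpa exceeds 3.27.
SELECT major, AVG(gpa)
FROM students
GROUP BY major
HAVING AVG(gpa) > 3.27

Result:
  Biology: avg=3.61
  Economics: avg=3.47
  English: avg=3.56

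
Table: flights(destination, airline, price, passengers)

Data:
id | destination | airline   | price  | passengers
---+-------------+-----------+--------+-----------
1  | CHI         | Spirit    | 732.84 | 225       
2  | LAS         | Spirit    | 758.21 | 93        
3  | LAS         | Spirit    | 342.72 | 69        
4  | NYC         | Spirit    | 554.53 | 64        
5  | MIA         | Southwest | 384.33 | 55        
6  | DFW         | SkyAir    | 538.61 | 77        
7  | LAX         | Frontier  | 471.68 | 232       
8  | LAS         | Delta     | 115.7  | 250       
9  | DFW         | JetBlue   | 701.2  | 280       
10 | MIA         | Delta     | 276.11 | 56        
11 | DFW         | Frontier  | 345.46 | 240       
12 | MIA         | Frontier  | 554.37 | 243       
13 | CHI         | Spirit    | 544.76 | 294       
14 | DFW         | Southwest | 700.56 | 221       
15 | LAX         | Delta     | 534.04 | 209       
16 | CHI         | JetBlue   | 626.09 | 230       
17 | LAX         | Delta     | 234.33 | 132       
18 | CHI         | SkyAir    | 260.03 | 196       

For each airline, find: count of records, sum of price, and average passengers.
SELECT airline,
       COUNT(*) as cnt,
       SUM(price) as total_price,
       AVG(passengers) as avg_passengers
FROM flights
GROUP BY airline

Result:
  Delta: 4 records, 1160.18 total price, 161.75 avg passengers
  Frontier: 3 records, 1371.51 total price, 238.33 avg passengers
  JetBlue: 2 records, 1327.29 total price, 255.00 avg passengers
  SkyAir: 2 records, 798.64 total price, 136.50 avg passengers
  Southwest: 2 records, 1084.89 total price, 138.00 avg passengers
  Spirit: 5 records, 2933.06 total price, 149.00 avg passengers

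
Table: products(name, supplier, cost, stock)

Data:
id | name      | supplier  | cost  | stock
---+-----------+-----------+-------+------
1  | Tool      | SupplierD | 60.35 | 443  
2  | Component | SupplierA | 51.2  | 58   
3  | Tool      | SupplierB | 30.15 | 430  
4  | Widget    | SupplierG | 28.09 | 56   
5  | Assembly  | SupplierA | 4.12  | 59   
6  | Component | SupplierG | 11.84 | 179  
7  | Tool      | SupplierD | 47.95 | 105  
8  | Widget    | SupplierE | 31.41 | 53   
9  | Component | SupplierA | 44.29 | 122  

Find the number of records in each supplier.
SELECT supplier, COUNT(*) as count
FROM products
GROUP BY supplier

Result:
  SupplierA: 3
  SupplierB: 1
  SupplierD: 2
  SupplierE: 1
  SupplierG: 2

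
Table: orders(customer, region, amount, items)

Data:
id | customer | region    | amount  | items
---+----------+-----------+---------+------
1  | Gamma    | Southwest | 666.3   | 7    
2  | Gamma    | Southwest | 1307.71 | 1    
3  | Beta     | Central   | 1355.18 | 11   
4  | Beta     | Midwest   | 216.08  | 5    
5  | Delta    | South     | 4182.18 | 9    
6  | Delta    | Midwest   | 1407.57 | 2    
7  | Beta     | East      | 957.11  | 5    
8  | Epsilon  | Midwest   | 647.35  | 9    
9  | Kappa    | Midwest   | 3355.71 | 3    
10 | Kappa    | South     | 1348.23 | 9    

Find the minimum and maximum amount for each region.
SELECT region, MIN(amount), MAX(amount)
FROM orders
GROUP BY region

Result:
  Central: min=1355.18, max=1355.18
  East: min=957.11, max=957.11
  Midwest: min=216.08, max=3355.71
  South: min=1348.23, max=4182.18
  Southwest: min=666.30, max=1307.71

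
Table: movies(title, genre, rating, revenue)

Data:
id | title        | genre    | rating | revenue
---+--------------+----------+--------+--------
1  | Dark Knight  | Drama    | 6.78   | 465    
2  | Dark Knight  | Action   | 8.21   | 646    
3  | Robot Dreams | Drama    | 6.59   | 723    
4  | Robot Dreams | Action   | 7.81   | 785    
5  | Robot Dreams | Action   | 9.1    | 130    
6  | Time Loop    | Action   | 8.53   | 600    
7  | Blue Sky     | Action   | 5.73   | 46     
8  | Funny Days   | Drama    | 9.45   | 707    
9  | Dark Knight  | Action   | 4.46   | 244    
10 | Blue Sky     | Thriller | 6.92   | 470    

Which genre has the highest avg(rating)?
SELECT genre, AVG(rating) as val
FROM movies
GROUP BY genre
ORDER BY val DESC
LIMIT 1

Result: Drama with avg(rating) = 7.61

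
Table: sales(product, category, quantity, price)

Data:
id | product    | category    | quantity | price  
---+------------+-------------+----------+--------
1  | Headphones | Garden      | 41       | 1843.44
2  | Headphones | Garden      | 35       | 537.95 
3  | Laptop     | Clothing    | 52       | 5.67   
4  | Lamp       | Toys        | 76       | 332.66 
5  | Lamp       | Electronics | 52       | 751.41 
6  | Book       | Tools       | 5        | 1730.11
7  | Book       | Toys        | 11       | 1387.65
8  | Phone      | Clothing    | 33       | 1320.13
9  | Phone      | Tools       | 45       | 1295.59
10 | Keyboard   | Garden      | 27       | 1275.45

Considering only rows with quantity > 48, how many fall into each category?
SELECT category, COUNT(*)
FROM sales
WHERE quantity > 48
GROUP BY category

Note: WHERE filters rows before grouping.

Result:
  Clothing: 1
  Electronics: 1
  Toys: 1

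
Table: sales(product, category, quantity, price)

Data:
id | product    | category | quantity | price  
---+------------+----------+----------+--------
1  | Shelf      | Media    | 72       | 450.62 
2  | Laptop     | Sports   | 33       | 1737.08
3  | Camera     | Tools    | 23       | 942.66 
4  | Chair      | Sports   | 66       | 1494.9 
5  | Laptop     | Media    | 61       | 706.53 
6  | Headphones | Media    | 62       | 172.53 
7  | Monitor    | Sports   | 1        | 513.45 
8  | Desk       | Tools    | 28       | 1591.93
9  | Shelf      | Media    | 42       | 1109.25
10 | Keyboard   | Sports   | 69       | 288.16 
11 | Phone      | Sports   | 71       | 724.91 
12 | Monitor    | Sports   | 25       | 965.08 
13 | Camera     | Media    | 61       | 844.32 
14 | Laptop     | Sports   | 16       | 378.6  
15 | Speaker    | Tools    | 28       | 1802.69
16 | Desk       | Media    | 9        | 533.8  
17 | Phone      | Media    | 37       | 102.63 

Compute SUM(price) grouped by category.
SELECT category, SUM(price) as result
FROM sales
GROUP BY category

Result:
  Media: 3919.68
  Sports: 6102.18
  Tools: 4337.28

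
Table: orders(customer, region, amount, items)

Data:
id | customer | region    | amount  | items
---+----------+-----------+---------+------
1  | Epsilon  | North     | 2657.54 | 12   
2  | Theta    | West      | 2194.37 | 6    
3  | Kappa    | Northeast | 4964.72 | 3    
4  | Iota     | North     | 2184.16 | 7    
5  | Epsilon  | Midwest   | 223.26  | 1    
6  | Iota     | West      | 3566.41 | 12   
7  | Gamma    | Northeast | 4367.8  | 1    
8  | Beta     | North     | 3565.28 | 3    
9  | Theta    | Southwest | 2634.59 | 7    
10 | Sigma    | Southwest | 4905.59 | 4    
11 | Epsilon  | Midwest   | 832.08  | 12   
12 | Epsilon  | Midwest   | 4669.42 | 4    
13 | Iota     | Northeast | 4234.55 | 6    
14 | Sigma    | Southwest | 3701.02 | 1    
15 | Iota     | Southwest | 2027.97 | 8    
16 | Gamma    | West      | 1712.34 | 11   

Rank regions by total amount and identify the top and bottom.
SELECT region, SUM(amount)
FROM orders
GROUP BY region
ORDER BY SUM(amount)

All groups:
  Midwest: 5724.76
  West: 7473.12
  North: 8406.98
  Southwest: 13269.17
  Northeast: 13567.07

Highest: Northeast (13567.07)
Lowest: Midwest (5724.76)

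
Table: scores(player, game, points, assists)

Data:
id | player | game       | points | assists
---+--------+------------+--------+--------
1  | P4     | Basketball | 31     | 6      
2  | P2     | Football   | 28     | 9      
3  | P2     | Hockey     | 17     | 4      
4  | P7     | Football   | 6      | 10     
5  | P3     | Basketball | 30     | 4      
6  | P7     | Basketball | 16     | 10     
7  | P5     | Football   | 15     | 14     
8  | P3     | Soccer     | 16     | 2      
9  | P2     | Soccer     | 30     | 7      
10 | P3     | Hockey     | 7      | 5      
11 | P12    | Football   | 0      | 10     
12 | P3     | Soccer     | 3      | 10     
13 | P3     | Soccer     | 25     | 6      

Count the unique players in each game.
SELECT game, COUNT(DISTINCT player)
FROM scores
GROUP BY game

Result:
  Basketball: 3 distinct
  Football: 4 distinct
  Hockey: 2 distinct
  Soccer: 2 distinct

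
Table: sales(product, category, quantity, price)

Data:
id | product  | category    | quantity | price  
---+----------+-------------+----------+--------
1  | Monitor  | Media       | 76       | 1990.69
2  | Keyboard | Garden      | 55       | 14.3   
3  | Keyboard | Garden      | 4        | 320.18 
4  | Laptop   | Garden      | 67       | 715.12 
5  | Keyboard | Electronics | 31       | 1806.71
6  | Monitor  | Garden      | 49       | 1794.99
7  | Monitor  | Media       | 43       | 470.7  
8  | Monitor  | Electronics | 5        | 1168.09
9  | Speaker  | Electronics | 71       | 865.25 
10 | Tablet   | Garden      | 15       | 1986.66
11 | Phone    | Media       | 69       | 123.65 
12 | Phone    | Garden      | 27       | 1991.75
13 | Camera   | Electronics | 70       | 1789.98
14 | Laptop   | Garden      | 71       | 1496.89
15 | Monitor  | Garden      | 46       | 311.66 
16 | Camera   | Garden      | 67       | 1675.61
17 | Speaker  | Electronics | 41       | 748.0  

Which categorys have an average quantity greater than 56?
SELECT category, AVG(quantity)
FROM sales
GROUP BY category
HAVING AVG(quantity) > 56

Result:
  Media: avg=62.67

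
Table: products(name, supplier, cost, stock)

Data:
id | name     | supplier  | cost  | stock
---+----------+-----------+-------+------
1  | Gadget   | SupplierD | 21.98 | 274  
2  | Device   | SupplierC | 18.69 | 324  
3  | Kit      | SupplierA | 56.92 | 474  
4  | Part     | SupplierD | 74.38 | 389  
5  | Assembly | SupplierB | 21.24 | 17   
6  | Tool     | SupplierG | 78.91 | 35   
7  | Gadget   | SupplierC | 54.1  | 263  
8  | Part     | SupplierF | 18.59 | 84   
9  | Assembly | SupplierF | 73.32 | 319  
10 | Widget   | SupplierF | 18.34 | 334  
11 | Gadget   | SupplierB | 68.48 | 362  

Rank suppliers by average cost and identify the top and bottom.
SELECT supplier, AVG(cost)
FROM products
GROUP BY supplier
ORDER BY AVG(cost)

All groups:
  SupplierC: 36.40
  SupplierF: 36.75
  SupplierB: 44.86
  SupplierD: 48.18
  SupplierA: 56.92
  SupplierG: 78.91

Highest: SupplierG (78.91)
Lowest: SupplierC (36.40)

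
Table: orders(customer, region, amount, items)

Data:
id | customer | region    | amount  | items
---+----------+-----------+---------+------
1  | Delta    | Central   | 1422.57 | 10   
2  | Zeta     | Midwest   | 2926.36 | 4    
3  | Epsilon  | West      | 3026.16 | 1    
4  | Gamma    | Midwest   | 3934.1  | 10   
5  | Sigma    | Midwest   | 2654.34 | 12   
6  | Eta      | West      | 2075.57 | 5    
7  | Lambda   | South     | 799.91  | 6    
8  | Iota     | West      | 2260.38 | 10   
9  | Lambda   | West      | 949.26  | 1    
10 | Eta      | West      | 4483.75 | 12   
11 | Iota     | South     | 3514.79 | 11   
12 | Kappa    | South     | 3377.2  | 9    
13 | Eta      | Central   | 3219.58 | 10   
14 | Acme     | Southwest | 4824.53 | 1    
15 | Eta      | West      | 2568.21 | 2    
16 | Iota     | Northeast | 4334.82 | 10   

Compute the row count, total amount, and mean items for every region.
SELECT region,
       COUNT(*) as cnt,
       SUM(amount) as total_amount,
       AVG(items) as avg_items
FROM orders
GROUP BY region

Result:
  Central: 2 records, 4642.15 total amount, 10.00 avg items
  Midwest: 3 records, 9514.80 total amount, 8.67 avg items
  Northeast: 1 records, 4334.82 total amount, 10.00 avg items
  South: 3 records, 7691.90 total amount, 8.67 avg items
  Southwest: 1 records, 4824.53 total amount, 1.00 avg items
  West: 6 records, 15363.33 total amount, 5.17 avg items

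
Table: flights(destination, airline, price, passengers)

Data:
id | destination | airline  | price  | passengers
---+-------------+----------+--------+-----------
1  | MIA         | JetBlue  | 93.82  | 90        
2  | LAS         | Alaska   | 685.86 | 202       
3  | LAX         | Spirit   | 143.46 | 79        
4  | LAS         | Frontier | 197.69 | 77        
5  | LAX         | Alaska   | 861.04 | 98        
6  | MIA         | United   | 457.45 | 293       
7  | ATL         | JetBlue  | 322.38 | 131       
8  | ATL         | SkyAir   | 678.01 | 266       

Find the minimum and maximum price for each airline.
SELECT airline, MIN(price), MAX(price)
FROM flights
GROUP BY airline

Result:
  Alaska: min=685.86, max=861.04
  Frontier: min=197.69, max=197.69
  JetBlue: min=93.82, max=322.38
  SkyAir: min=678.01, max=678.01
  Spirit: min=143.46, max=143.46
  United: min=457.45, max=457.45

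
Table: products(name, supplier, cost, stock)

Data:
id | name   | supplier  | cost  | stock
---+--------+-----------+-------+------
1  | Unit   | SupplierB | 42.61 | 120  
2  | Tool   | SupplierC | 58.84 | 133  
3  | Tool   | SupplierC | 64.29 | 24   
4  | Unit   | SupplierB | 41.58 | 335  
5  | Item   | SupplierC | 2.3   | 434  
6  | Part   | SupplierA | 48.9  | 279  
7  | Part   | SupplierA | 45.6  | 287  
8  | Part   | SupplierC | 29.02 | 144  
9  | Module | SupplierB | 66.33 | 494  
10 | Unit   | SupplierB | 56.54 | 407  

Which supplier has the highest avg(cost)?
SELECT supplier, AVG(cost) as val
FROM products
GROUP BY supplier
ORDER BY val DESC
LIMIT 1

Result: SupplierB with avg(cost) = 51.77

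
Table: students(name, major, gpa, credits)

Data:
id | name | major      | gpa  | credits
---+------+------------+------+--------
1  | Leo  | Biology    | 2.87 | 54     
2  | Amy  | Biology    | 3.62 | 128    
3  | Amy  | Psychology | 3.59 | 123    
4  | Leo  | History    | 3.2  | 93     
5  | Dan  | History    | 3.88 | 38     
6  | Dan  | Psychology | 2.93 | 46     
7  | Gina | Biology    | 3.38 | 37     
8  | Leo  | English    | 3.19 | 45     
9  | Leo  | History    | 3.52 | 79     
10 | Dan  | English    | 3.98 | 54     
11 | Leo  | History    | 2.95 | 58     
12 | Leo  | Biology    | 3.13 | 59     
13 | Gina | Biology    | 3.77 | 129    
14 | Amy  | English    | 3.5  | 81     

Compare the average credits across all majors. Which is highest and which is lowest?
SELECT major, AVG(credits)
FROM students
GROUP BY major
ORDER BY AVG(credits)

All groups:
  English: 60.00
  History: 67.00
  Biology: 81.40
  Psychology: 84.50

Highest: Psychology (84.50)
Lowest: English (60.00)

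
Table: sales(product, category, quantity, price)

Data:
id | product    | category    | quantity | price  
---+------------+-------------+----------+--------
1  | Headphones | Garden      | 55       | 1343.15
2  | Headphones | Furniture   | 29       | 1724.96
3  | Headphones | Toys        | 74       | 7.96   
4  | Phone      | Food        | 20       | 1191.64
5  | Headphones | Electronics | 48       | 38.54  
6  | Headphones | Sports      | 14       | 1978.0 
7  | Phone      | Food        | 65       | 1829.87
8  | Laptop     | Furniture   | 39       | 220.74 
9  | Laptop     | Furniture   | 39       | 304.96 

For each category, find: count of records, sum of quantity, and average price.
SELECT category,
       COUNT(*) as cnt,
       SUM(quantity) as total_quantity,
       AVG(price) as avg_price
FROM sales
GROUP BY category

Result:
  Electronics: 1 records, 48 total quantity, 38.54 avg price
  Food: 2 records, 85 total quantity, 1510.76 avg price
  Furniture: 3 records, 107 total quantity, 750.22 avg price
  Garden: 1 records, 55 total quantity, 1343.15 avg price
  Sports: 1 records, 14 total quantity, 1978.00 avg price
  Toys: 1 records, 74 total quantity, 7.96 avg price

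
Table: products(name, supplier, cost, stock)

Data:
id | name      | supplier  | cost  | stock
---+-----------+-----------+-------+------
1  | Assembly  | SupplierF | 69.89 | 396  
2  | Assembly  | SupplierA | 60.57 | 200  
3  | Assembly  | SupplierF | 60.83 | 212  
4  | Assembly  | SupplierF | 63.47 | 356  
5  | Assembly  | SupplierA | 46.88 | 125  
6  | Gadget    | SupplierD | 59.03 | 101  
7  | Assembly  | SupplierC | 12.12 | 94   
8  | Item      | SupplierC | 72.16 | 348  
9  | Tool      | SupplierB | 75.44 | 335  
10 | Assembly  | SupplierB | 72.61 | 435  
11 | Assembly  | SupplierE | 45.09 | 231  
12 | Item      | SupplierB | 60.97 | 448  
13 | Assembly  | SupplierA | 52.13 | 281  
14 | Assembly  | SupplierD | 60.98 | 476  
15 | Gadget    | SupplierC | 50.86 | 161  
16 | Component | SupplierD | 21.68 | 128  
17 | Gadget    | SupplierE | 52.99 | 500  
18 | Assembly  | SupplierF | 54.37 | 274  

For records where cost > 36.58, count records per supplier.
SELECT supplier, COUNT(*)
FROM products
WHERE cost > 36.58
GROUP BY supplier

Note: WHERE filters rows before grouping.

Result:
  SupplierA: 3
  SupplierB: 3
  SupplierC: 2
  SupplierD: 2
  SupplierE: 2
  SupplierF: 4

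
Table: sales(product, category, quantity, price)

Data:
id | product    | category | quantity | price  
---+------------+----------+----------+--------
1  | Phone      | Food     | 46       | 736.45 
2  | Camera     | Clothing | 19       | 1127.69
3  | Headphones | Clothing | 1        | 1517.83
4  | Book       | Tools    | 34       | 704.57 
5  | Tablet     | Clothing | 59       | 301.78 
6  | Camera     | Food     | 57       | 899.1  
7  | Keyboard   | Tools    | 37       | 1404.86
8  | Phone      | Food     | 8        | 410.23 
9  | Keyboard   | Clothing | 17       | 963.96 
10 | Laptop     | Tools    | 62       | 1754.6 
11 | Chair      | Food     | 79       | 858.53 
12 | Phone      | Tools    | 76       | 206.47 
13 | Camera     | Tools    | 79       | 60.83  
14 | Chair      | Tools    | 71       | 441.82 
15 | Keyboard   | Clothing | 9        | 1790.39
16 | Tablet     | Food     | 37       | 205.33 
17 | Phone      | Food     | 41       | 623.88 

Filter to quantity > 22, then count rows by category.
SELECT category, COUNT(*)
FROM sales
WHERE quantity > 22
GROUP BY category

Note: WHERE filters rows before grouping.

Result:
  Clothing: 1
  Food: 5
  Tools: 6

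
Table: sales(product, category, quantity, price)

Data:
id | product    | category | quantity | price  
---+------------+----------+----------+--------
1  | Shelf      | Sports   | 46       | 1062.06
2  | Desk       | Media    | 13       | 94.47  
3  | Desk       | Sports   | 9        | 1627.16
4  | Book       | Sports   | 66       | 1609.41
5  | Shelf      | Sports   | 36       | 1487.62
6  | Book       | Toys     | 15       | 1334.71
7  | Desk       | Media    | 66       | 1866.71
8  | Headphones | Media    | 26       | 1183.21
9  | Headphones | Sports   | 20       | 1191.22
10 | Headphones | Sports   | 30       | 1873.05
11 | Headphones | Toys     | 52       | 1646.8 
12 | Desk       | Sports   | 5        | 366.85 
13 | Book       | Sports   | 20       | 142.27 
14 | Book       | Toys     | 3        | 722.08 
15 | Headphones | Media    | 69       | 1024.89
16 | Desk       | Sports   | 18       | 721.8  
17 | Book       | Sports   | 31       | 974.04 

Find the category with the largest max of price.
SELECT category, MAX(price) as val
FROM sales
GROUP BY category
ORDER BY val DESC
LIMIT 1

Result: Sports with max(price) = 1873.05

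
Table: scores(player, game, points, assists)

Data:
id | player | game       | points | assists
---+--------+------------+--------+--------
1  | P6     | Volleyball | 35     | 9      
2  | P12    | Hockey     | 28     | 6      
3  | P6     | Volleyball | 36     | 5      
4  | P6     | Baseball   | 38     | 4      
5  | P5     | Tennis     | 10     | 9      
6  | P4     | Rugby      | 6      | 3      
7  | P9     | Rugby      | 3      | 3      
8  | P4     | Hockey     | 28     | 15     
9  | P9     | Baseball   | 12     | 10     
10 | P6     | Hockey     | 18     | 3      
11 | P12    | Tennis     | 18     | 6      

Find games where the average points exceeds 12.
SELECT game, AVG(points)
FROM scores
GROUP BY game
HAVING AVG(points) > 12

Result:
  Baseball: avg=25.00
  Hockey: avg=24.67
  Tennis: avg=14.00
  Volleyball: avg=35.50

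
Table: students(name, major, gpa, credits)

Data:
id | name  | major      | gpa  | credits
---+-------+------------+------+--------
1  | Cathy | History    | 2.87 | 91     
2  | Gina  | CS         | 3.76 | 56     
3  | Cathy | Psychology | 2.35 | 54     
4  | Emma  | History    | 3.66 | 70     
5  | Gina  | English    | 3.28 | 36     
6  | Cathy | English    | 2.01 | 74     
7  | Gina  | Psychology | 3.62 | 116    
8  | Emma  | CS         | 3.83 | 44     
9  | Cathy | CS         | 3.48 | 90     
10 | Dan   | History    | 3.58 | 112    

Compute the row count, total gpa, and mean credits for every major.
SELECT major,
       COUNT(*) as cnt,
       SUM(gpa) as total_gpa,
       AVG(credits) as avg_credits
FROM students
GROUP BY major

Result:
  CS: 3 records, 11.07 total gpa, 63.33 avg credits
  English: 2 records, 5.29 total gpa, 55.00 avg credits
  History: 3 records, 10.11 total gpa, 91.00 avg credits
  Psychology: 2 records, 5.97 total gpa, 85.00 avg credits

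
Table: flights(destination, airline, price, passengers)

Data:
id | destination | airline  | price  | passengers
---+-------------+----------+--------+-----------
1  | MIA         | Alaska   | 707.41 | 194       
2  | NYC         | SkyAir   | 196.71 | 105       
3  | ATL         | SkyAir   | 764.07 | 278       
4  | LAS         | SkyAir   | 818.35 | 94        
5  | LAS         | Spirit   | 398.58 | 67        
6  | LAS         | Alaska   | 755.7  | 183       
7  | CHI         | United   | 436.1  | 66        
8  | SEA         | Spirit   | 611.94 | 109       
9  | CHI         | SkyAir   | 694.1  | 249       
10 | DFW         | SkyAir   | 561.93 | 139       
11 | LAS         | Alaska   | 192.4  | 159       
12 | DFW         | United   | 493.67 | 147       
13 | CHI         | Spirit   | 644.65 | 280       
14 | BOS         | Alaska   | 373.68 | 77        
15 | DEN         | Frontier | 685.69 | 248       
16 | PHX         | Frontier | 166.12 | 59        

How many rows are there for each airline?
SELECT airline, COUNT(*) as count
FROM flights
GROUP BY airline

Result:
  Alaska: 4
  Frontier: 2
  SkyAir: 5
  Spirit: 3
  United: 2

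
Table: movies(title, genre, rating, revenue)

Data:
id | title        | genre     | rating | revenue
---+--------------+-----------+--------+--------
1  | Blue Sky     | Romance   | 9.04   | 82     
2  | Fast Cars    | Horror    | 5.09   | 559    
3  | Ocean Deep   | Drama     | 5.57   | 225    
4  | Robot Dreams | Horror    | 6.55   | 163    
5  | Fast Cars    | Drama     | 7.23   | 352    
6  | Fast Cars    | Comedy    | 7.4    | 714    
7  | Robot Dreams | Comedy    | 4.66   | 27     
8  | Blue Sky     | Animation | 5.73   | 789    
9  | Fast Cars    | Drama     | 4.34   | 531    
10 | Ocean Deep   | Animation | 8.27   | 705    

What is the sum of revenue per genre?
SELECT genre, SUM(revenue) as result
FROM movies
GROUP BY genre

Result:
  Animation: 1494
  Comedy: 741
  Drama: 1108
  Horror: 722
  Romance: 82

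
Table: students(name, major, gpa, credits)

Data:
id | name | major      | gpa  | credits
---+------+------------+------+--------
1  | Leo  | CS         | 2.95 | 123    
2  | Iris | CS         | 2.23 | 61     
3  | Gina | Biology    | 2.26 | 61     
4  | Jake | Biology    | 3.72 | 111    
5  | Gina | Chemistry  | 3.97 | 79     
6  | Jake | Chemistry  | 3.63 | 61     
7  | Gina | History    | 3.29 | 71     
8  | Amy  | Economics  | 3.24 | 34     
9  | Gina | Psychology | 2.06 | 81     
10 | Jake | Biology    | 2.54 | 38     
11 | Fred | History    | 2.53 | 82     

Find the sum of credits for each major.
SELECT major, SUM(credits) as result
FROM students
GROUP BY major

Result:
  Biology: 210
  CS: 184
  Chemistry: 140
  Economics: 34
  History: 153
  Psychology: 81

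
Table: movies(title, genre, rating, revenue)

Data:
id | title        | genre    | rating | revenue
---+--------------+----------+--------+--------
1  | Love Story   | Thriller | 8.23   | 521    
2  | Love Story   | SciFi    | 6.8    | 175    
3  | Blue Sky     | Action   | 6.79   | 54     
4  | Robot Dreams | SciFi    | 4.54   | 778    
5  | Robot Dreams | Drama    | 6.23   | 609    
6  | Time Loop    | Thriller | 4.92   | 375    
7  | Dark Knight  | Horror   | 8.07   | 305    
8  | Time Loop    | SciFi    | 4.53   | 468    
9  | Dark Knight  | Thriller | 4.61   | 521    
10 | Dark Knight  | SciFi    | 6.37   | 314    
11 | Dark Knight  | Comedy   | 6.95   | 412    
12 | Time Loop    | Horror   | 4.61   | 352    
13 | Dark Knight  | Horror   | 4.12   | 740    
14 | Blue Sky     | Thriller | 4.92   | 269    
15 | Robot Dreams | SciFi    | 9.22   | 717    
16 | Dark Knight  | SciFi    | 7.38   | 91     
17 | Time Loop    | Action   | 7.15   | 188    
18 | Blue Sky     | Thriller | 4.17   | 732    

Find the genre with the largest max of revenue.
SELECT genre, MAX(revenue) as val
FROM movies
GROUP BY genre
ORDER BY val DESC
LIMIT 1

Result: SciFi with max(revenue) = 778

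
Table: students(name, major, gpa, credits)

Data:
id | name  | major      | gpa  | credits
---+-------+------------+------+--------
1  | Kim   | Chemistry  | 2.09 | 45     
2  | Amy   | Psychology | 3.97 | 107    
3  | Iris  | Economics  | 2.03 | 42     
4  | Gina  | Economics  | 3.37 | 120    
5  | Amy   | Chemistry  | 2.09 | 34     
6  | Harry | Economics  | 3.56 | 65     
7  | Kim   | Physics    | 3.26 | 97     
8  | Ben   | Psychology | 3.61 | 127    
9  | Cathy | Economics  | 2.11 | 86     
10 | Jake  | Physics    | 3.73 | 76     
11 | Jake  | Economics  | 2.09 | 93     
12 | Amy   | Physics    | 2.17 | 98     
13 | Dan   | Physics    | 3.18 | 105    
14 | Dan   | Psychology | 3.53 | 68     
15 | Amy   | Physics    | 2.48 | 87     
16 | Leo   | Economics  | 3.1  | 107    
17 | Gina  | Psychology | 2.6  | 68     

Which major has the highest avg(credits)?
SELECT major, AVG(credits) as val
FROM students
GROUP BY major
ORDER BY val DESC
LIMIT 1

Result: Physics with avg(credits) = 92.60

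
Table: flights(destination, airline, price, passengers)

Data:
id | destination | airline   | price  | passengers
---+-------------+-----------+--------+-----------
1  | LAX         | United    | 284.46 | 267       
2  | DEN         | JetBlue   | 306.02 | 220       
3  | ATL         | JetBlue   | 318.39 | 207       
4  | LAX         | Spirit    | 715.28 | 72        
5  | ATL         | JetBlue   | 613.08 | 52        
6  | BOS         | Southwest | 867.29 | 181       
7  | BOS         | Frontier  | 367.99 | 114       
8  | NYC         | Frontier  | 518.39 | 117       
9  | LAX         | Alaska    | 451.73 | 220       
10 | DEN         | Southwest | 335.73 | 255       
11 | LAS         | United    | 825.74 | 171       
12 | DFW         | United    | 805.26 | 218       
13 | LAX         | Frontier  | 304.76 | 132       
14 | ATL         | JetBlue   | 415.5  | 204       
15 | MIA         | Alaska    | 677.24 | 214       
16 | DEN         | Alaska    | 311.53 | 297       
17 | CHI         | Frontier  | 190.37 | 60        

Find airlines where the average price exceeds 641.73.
SELECT airline, AVG(price)
FROM flights
GROUP BY airline
HAVING AVG(price) > 641.73

Result:
  Spirit: avg=715.28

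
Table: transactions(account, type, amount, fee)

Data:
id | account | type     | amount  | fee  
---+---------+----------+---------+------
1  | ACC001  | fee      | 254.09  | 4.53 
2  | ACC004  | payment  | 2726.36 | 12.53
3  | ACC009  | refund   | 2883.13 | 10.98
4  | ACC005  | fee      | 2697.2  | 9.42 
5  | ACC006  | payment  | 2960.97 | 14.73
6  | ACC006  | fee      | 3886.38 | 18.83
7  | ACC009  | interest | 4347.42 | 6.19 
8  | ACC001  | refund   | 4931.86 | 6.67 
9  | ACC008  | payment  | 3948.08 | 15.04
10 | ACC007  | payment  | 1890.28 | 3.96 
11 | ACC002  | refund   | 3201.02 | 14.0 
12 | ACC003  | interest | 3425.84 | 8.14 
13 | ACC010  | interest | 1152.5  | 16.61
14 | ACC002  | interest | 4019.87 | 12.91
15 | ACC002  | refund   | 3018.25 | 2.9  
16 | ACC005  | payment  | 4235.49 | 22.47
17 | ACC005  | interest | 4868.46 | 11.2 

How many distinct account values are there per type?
SELECT type, COUNT(DISTINCT account)
FROM transactions
GROUP BY type

Result:
  fee: 3 distinct
  interest: 5 distinct
  payment: 5 distinct
  refund: 3 distinct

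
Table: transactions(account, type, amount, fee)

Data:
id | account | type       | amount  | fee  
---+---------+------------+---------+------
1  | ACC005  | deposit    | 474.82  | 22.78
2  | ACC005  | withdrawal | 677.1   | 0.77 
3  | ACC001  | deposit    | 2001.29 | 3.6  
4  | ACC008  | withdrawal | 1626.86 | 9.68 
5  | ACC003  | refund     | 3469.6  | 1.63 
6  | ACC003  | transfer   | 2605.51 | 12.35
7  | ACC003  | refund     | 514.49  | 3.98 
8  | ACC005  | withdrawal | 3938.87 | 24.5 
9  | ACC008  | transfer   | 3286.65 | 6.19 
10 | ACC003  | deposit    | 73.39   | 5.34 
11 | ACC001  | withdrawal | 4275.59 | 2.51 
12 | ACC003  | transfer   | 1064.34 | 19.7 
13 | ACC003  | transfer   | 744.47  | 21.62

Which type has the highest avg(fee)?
SELECT type, AVG(fee) as val
FROM transactions
GROUP BY type
ORDER BY val DESC
LIMIT 1

Result: transfer with avg(fee) = 14.97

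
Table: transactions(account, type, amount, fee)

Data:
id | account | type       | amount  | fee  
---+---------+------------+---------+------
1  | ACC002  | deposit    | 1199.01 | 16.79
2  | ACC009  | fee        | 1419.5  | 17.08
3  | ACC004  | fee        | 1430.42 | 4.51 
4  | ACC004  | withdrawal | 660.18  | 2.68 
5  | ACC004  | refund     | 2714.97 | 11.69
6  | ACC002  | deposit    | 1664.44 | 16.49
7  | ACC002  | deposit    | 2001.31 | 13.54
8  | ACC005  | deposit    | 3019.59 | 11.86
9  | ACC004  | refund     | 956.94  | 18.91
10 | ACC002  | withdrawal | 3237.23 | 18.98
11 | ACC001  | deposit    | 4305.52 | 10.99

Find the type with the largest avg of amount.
SELECT type, AVG(amount) as val
FROM transactions
GROUP BY type
ORDER BY val DESC
LIMIT 1

Result: deposit with avg(amount) = 2437.97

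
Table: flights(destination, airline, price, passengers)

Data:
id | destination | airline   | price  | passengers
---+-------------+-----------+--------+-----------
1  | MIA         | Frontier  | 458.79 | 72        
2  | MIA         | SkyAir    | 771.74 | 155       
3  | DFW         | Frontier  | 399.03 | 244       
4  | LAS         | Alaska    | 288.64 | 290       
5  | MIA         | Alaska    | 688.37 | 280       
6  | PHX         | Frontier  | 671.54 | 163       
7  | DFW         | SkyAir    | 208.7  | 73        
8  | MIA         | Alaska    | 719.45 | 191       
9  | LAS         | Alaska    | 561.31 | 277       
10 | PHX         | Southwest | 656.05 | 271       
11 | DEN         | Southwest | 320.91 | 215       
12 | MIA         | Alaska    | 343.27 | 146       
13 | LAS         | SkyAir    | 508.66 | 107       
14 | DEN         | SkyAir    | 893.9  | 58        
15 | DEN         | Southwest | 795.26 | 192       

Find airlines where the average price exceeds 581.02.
SELECT airline, AVG(price)
FROM flights
GROUP BY airline
HAVING AVG(price) > 581.02

Result:
  SkyAir: avg=595.75
  Southwest: avg=590.74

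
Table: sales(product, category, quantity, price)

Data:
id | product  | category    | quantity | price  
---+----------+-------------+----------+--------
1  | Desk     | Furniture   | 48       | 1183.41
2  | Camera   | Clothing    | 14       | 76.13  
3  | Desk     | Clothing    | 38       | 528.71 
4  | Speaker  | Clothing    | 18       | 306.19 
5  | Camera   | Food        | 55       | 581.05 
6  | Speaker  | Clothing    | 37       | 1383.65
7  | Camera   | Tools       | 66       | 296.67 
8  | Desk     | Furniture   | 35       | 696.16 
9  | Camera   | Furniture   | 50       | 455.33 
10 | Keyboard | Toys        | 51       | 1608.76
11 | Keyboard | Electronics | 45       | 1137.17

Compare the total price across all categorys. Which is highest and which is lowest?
SELECT category, SUM(price)
FROM sales
GROUP BY category
ORDER BY SUM(price)

All groups:
  Tools: 296.67
  Food: 581.05
  Electronics: 1137.17
  Toys: 1608.76
  Clothing: 2294.68
  Furniture: 2334.90

Highest: Furniture (2334.90)
Lowest: Tools (296.67)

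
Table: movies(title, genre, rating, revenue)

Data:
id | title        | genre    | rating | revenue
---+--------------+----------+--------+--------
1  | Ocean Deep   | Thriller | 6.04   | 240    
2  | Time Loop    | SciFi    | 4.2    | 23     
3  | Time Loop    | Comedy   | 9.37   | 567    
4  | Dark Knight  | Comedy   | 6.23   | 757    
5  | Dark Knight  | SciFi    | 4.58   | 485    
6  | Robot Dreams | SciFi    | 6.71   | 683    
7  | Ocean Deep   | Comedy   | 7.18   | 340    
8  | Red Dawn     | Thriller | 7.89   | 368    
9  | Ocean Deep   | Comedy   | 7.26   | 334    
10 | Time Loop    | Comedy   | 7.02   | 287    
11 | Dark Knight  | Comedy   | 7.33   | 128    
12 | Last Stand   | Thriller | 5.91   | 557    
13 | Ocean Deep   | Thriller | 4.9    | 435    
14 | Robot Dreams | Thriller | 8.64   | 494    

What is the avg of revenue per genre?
SELECT genre, AVG(revenue) as result
FROM movies
GROUP BY genre

Result:
  Comedy: 402.17
  SciFi: 397.00
  Thriller: 418.80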